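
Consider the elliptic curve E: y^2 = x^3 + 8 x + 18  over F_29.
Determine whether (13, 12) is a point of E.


Check whether y^2 = x^3 + 8 x + 18 (mod 29) for (x, y) = (13, 12).
LHS: y^2 = 12^2 mod 29 = 28
RHS: x^3 + 8 x + 18 = 13^3 + 8*13 + 18 mod 29 = 28
LHS = RHS

Yes, on the curve


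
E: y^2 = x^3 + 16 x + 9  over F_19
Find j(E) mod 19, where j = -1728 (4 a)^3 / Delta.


Delta = -16(4 a^3 + 27 b^2) mod 19 = 5
-1728 * (4 a)^3 = -1728 * (4*16)^3 mod 19 = 1
j = 1 * 5^(-1) mod 19 = 4

j = 4 (mod 19)


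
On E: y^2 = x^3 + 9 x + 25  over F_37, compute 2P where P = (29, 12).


Doubling: s = (3 x1^2 + a) / (2 y1)
s = (3*29^2 + 9) / (2*12) mod 37 = 13
x3 = s^2 - 2 x1 mod 37 = 13^2 - 2*29 = 0
y3 = s (x1 - x3) - y1 mod 37 = 13 * (29 - 0) - 12 = 32

2P = (0, 32)


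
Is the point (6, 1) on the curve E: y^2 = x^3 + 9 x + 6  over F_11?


Check whether y^2 = x^3 + 9 x + 6 (mod 11) for (x, y) = (6, 1).
LHS: y^2 = 1^2 mod 11 = 1
RHS: x^3 + 9 x + 6 = 6^3 + 9*6 + 6 mod 11 = 1
LHS = RHS

Yes, on the curve


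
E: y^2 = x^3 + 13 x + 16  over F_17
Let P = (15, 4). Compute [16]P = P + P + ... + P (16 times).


k = 16 = 10000_2 (binary, LSB first: 00001)
Double-and-add from P = (15, 4):
  bit 0 = 0: acc unchanged = O
  bit 1 = 0: acc unchanged = O
  bit 2 = 0: acc unchanged = O
  bit 3 = 0: acc unchanged = O
  bit 4 = 1: acc = O + (16, 11) = (16, 11)

16P = (16, 11)


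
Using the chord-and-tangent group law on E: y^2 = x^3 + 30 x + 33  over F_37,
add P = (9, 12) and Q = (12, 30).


P != Q, so use the chord formula.
s = (y2 - y1) / (x2 - x1) = (18) / (3) mod 37 = 6
x3 = s^2 - x1 - x2 mod 37 = 6^2 - 9 - 12 = 15
y3 = s (x1 - x3) - y1 mod 37 = 6 * (9 - 15) - 12 = 26

P + Q = (15, 26)


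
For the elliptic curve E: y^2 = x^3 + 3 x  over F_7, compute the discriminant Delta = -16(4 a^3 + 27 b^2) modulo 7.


4 a^3 + 27 b^2 = 4*3^3 + 27*0^2 = 108 + 0 = 108
Delta = -16 * (108) = -1728
Delta mod 7 = 1

Delta = 1 (mod 7)


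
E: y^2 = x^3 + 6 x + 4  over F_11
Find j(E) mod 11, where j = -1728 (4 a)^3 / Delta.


Delta = -16(4 a^3 + 27 b^2) mod 11 = 10
-1728 * (4 a)^3 = -1728 * (4*6)^3 mod 11 = 3
j = 3 * 10^(-1) mod 11 = 8

j = 8 (mod 11)


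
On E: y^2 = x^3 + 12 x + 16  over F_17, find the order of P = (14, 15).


Compute successive multiples of P until we hit O:
  1P = (14, 15)
  2P = (15, 16)
  3P = (6, 10)
  4P = (12, 16)
  5P = (4, 14)
  6P = (7, 1)
  7P = (0, 13)
  8P = (11, 0)
  ... (continuing to 16P)
  16P = O

ord(P) = 16


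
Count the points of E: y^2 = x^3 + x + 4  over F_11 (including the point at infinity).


For each x in F_11, count y with y^2 = x^3 + 1 x + 4 mod 11:
  x = 0: RHS = 4, y in [2, 9]  -> 2 point(s)
  x = 2: RHS = 3, y in [5, 6]  -> 2 point(s)
  x = 3: RHS = 1, y in [1, 10]  -> 2 point(s)
  x = 9: RHS = 5, y in [4, 7]  -> 2 point(s)
Affine points: 8. Add the point at infinity: total = 9.

#E(F_11) = 9


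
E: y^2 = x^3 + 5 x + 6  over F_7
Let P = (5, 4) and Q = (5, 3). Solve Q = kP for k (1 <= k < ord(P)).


Enumerate multiples of P until we hit Q = (5, 3):
  1P = (5, 4)
  2P = (6, 0)
  3P = (5, 3)
Match found at i = 3.

k = 3


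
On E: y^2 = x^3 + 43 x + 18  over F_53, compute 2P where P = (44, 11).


Doubling: s = (3 x1^2 + a) / (2 y1)
s = (3*44^2 + 43) / (2*11) mod 53 = 13
x3 = s^2 - 2 x1 mod 53 = 13^2 - 2*44 = 28
y3 = s (x1 - x3) - y1 mod 53 = 13 * (44 - 28) - 11 = 38

2P = (28, 38)


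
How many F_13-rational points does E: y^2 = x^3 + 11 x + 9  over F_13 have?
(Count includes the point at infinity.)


For each x in F_13, count y with y^2 = x^3 + 11 x + 9 mod 13:
  x = 0: RHS = 9, y in [3, 10]  -> 2 point(s)
  x = 2: RHS = 0, y in [0]  -> 1 point(s)
  x = 3: RHS = 4, y in [2, 11]  -> 2 point(s)
  x = 4: RHS = 0, y in [0]  -> 1 point(s)
  x = 7: RHS = 0, y in [0]  -> 1 point(s)
  x = 10: RHS = 1, y in [1, 12]  -> 2 point(s)
  x = 12: RHS = 10, y in [6, 7]  -> 2 point(s)
Affine points: 11. Add the point at infinity: total = 12.

#E(F_13) = 12


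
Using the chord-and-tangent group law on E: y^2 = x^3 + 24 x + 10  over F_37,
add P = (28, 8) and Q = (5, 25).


P != Q, so use the chord formula.
s = (y2 - y1) / (x2 - x1) = (17) / (14) mod 37 = 25
x3 = s^2 - x1 - x2 mod 37 = 25^2 - 28 - 5 = 0
y3 = s (x1 - x3) - y1 mod 37 = 25 * (28 - 0) - 8 = 26

P + Q = (0, 26)


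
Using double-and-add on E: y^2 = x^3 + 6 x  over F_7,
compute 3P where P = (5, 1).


k = 3 = 11_2 (binary, LSB first: 11)
Double-and-add from P = (5, 1):
  bit 0 = 1: acc = O + (5, 1) = (5, 1)
  bit 1 = 1: acc = (5, 1) + (1, 0) = (5, 6)

3P = (5, 6)


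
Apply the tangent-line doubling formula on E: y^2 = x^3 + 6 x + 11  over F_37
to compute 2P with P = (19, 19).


Doubling: s = (3 x1^2 + a) / (2 y1)
s = (3*19^2 + 6) / (2*19) mod 37 = 16
x3 = s^2 - 2 x1 mod 37 = 16^2 - 2*19 = 33
y3 = s (x1 - x3) - y1 mod 37 = 16 * (19 - 33) - 19 = 16

2P = (33, 16)


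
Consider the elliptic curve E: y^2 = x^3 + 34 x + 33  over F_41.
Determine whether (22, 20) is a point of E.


Check whether y^2 = x^3 + 34 x + 33 (mod 41) for (x, y) = (22, 20).
LHS: y^2 = 20^2 mod 41 = 31
RHS: x^3 + 34 x + 33 = 22^3 + 34*22 + 33 mod 41 = 31
LHS = RHS

Yes, on the curve


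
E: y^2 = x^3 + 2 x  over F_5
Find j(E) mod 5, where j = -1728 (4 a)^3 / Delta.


Delta = -16(4 a^3 + 27 b^2) mod 5 = 3
-1728 * (4 a)^3 = -1728 * (4*2)^3 mod 5 = 4
j = 4 * 3^(-1) mod 5 = 3

j = 3 (mod 5)


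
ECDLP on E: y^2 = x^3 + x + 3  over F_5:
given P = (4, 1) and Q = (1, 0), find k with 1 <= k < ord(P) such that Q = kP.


Enumerate multiples of P until we hit Q = (1, 0):
  1P = (4, 1)
  2P = (1, 0)
Match found at i = 2.

k = 2


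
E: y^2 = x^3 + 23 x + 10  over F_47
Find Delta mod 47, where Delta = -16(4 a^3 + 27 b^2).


4 a^3 + 27 b^2 = 4*23^3 + 27*10^2 = 48668 + 2700 = 51368
Delta = -16 * (51368) = -821888
Delta mod 47 = 1

Delta = 1 (mod 47)


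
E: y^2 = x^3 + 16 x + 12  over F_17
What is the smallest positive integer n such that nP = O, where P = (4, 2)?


Compute successive multiples of P until we hit O:
  1P = (4, 2)
  2P = (10, 4)
  3P = (5, 9)
  4P = (6, 1)
  5P = (3, 6)
  6P = (9, 1)
  7P = (2, 1)
  8P = (7, 5)
  ... (continuing to 17P)
  17P = O

ord(P) = 17


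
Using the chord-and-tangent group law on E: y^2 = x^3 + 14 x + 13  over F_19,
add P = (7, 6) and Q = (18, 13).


P != Q, so use the chord formula.
s = (y2 - y1) / (x2 - x1) = (7) / (11) mod 19 = 11
x3 = s^2 - x1 - x2 mod 19 = 11^2 - 7 - 18 = 1
y3 = s (x1 - x3) - y1 mod 19 = 11 * (7 - 1) - 6 = 3

P + Q = (1, 3)


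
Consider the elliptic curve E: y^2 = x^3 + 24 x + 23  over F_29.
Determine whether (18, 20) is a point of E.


Check whether y^2 = x^3 + 24 x + 23 (mod 29) for (x, y) = (18, 20).
LHS: y^2 = 20^2 mod 29 = 23
RHS: x^3 + 24 x + 23 = 18^3 + 24*18 + 23 mod 29 = 23
LHS = RHS

Yes, on the curve


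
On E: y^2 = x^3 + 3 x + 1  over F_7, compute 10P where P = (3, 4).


k = 10 = 1010_2 (binary, LSB first: 0101)
Double-and-add from P = (3, 4):
  bit 0 = 0: acc unchanged = O
  bit 1 = 1: acc = O + (5, 6) = (5, 6)
  bit 2 = 0: acc unchanged = (5, 6)
  bit 3 = 1: acc = (5, 6) + (6, 2) = (5, 1)

10P = (5, 1)


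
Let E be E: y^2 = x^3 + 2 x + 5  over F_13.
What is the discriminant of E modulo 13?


4 a^3 + 27 b^2 = 4*2^3 + 27*5^2 = 32 + 675 = 707
Delta = -16 * (707) = -11312
Delta mod 13 = 11

Delta = 11 (mod 13)


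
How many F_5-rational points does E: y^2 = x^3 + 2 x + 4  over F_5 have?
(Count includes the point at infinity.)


For each x in F_5, count y with y^2 = x^3 + 2 x + 4 mod 5:
  x = 0: RHS = 4, y in [2, 3]  -> 2 point(s)
  x = 2: RHS = 1, y in [1, 4]  -> 2 point(s)
  x = 4: RHS = 1, y in [1, 4]  -> 2 point(s)
Affine points: 6. Add the point at infinity: total = 7.

#E(F_5) = 7


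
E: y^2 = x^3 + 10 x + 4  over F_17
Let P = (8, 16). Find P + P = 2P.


Doubling: s = (3 x1^2 + a) / (2 y1)
s = (3*8^2 + 10) / (2*16) mod 17 = 1
x3 = s^2 - 2 x1 mod 17 = 1^2 - 2*8 = 2
y3 = s (x1 - x3) - y1 mod 17 = 1 * (8 - 2) - 16 = 7

2P = (2, 7)


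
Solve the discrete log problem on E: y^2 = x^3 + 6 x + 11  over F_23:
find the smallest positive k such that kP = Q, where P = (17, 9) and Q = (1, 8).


Enumerate multiples of P until we hit Q = (1, 8):
  1P = (17, 9)
  2P = (1, 8)
Match found at i = 2.

k = 2


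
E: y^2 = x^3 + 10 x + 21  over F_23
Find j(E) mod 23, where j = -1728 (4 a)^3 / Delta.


Delta = -16(4 a^3 + 27 b^2) mod 23 = 6
-1728 * (4 a)^3 = -1728 * (4*10)^3 mod 23 = 4
j = 4 * 6^(-1) mod 23 = 16

j = 16 (mod 23)


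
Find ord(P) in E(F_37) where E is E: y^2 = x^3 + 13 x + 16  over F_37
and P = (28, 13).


Compute successive multiples of P until we hit O:
  1P = (28, 13)
  2P = (30, 10)
  3P = (9, 14)
  4P = (4, 13)
  5P = (5, 24)
  6P = (15, 21)
  7P = (27, 12)
  8P = (20, 32)
  ... (continuing to 37P)
  37P = O

ord(P) = 37


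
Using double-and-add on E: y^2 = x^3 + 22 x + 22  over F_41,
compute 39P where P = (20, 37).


k = 39 = 100111_2 (binary, LSB first: 111001)
Double-and-add from P = (20, 37):
  bit 0 = 1: acc = O + (20, 37) = (20, 37)
  bit 1 = 1: acc = (20, 37) + (2, 22) = (14, 9)
  bit 2 = 1: acc = (14, 9) + (6, 1) = (22, 24)
  bit 3 = 0: acc unchanged = (22, 24)
  bit 4 = 0: acc unchanged = (22, 24)
  bit 5 = 1: acc = (22, 24) + (4, 25) = (25, 24)

39P = (25, 24)


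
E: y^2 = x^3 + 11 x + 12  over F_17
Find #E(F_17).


For each x in F_17, count y with y^2 = x^3 + 11 x + 12 mod 17:
  x = 2: RHS = 8, y in [5, 12]  -> 2 point(s)
  x = 3: RHS = 4, y in [2, 15]  -> 2 point(s)
  x = 4: RHS = 1, y in [1, 16]  -> 2 point(s)
  x = 8: RHS = 0, y in [0]  -> 1 point(s)
  x = 10: RHS = 0, y in [0]  -> 1 point(s)
  x = 11: RHS = 2, y in [6, 11]  -> 2 point(s)
  x = 12: RHS = 2, y in [6, 11]  -> 2 point(s)
  x = 15: RHS = 16, y in [4, 13]  -> 2 point(s)
  x = 16: RHS = 0, y in [0]  -> 1 point(s)
Affine points: 15. Add the point at infinity: total = 16.

#E(F_17) = 16


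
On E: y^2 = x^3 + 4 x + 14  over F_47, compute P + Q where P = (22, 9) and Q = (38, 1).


P != Q, so use the chord formula.
s = (y2 - y1) / (x2 - x1) = (39) / (16) mod 47 = 23
x3 = s^2 - x1 - x2 mod 47 = 23^2 - 22 - 38 = 46
y3 = s (x1 - x3) - y1 mod 47 = 23 * (22 - 46) - 9 = 3

P + Q = (46, 3)


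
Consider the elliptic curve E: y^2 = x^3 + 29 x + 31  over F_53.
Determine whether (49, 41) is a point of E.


Check whether y^2 = x^3 + 29 x + 31 (mod 53) for (x, y) = (49, 41).
LHS: y^2 = 41^2 mod 53 = 38
RHS: x^3 + 29 x + 31 = 49^3 + 29*49 + 31 mod 53 = 10
LHS != RHS

No, not on the curve


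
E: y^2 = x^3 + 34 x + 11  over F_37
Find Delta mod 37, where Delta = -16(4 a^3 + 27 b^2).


4 a^3 + 27 b^2 = 4*34^3 + 27*11^2 = 157216 + 3267 = 160483
Delta = -16 * (160483) = -2567728
Delta mod 37 = 35

Delta = 35 (mod 37)


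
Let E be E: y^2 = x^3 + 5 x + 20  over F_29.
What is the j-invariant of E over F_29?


Delta = -16(4 a^3 + 27 b^2) mod 29 = 15
-1728 * (4 a)^3 = -1728 * (4*5)^3 mod 29 = 10
j = 10 * 15^(-1) mod 29 = 20

j = 20 (mod 29)


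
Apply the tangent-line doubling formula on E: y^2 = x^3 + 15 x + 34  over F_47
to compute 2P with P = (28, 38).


Doubling: s = (3 x1^2 + a) / (2 y1)
s = (3*28^2 + 15) / (2*38) mod 47 = 33
x3 = s^2 - 2 x1 mod 47 = 33^2 - 2*28 = 46
y3 = s (x1 - x3) - y1 mod 47 = 33 * (28 - 46) - 38 = 26

2P = (46, 26)


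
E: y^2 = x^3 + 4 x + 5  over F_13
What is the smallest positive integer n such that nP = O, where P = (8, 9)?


Compute successive multiples of P until we hit O:
  1P = (8, 9)
  2P = (9, 9)
  3P = (9, 4)
  4P = (8, 4)
  5P = O

ord(P) = 5


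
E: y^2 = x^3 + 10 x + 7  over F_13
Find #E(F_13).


For each x in F_13, count y with y^2 = x^3 + 10 x + 7 mod 13:
  x = 2: RHS = 9, y in [3, 10]  -> 2 point(s)
  x = 3: RHS = 12, y in [5, 8]  -> 2 point(s)
  x = 5: RHS = 0, y in [0]  -> 1 point(s)
  x = 6: RHS = 10, y in [6, 7]  -> 2 point(s)
  x = 7: RHS = 4, y in [2, 11]  -> 2 point(s)
  x = 8: RHS = 1, y in [1, 12]  -> 2 point(s)
  x = 12: RHS = 9, y in [3, 10]  -> 2 point(s)
Affine points: 13. Add the point at infinity: total = 14.

#E(F_13) = 14


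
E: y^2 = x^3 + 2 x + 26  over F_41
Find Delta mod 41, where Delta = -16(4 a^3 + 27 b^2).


4 a^3 + 27 b^2 = 4*2^3 + 27*26^2 = 32 + 18252 = 18284
Delta = -16 * (18284) = -292544
Delta mod 41 = 32

Delta = 32 (mod 41)


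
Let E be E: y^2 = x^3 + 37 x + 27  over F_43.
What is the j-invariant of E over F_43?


Delta = -16(4 a^3 + 27 b^2) mod 43 = 25
-1728 * (4 a)^3 = -1728 * (4*37)^3 mod 43 = 39
j = 39 * 25^(-1) mod 43 = 5

j = 5 (mod 43)


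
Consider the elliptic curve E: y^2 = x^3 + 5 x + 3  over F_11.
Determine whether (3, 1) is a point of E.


Check whether y^2 = x^3 + 5 x + 3 (mod 11) for (x, y) = (3, 1).
LHS: y^2 = 1^2 mod 11 = 1
RHS: x^3 + 5 x + 3 = 3^3 + 5*3 + 3 mod 11 = 1
LHS = RHS

Yes, on the curve


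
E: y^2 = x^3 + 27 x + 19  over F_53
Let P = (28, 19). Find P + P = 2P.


Doubling: s = (3 x1^2 + a) / (2 y1)
s = (3*28^2 + 27) / (2*19) mod 53 = 11
x3 = s^2 - 2 x1 mod 53 = 11^2 - 2*28 = 12
y3 = s (x1 - x3) - y1 mod 53 = 11 * (28 - 12) - 19 = 51

2P = (12, 51)


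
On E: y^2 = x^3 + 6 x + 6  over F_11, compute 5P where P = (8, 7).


k = 5 = 101_2 (binary, LSB first: 101)
Double-and-add from P = (8, 7):
  bit 0 = 1: acc = O + (8, 7) = (8, 7)
  bit 1 = 0: acc unchanged = (8, 7)
  bit 2 = 1: acc = (8, 7) + (2, 9) = (6, 7)

5P = (6, 7)


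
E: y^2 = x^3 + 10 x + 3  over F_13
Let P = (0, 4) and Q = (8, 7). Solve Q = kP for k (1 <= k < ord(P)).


Enumerate multiples of P until we hit Q = (8, 7):
  1P = (0, 4)
  2P = (4, 4)
  3P = (9, 9)
  4P = (8, 6)
  5P = (1, 12)
  6P = (11, 12)
  7P = (5, 3)
  8P = (7, 0)
  9P = (5, 10)
  10P = (11, 1)
  11P = (1, 1)
  12P = (8, 7)
Match found at i = 12.

k = 12


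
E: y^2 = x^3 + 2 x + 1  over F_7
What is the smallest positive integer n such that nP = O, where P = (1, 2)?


Compute successive multiples of P until we hit O:
  1P = (1, 2)
  2P = (0, 1)
  3P = (0, 6)
  4P = (1, 5)
  5P = O

ord(P) = 5


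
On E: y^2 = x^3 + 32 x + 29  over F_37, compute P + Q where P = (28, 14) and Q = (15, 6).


P != Q, so use the chord formula.
s = (y2 - y1) / (x2 - x1) = (29) / (24) mod 37 = 12
x3 = s^2 - x1 - x2 mod 37 = 12^2 - 28 - 15 = 27
y3 = s (x1 - x3) - y1 mod 37 = 12 * (28 - 27) - 14 = 35

P + Q = (27, 35)


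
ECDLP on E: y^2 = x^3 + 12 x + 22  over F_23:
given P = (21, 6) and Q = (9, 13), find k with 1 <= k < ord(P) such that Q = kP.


Enumerate multiples of P until we hit Q = (9, 13):
  1P = (21, 6)
  2P = (8, 20)
  3P = (7, 9)
  4P = (13, 12)
  5P = (14, 6)
  6P = (11, 17)
  7P = (9, 13)
Match found at i = 7.

k = 7


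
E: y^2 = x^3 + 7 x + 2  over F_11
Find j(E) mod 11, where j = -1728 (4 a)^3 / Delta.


Delta = -16(4 a^3 + 27 b^2) mod 11 = 3
-1728 * (4 a)^3 = -1728 * (4*7)^3 mod 11 = 4
j = 4 * 3^(-1) mod 11 = 5

j = 5 (mod 11)


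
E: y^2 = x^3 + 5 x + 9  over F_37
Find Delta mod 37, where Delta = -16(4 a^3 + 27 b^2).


4 a^3 + 27 b^2 = 4*5^3 + 27*9^2 = 500 + 2187 = 2687
Delta = -16 * (2687) = -42992
Delta mod 37 = 2

Delta = 2 (mod 37)


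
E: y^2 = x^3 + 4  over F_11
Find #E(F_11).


For each x in F_11, count y with y^2 = x^3 + 0 x + 4 mod 11:
  x = 0: RHS = 4, y in [2, 9]  -> 2 point(s)
  x = 1: RHS = 5, y in [4, 7]  -> 2 point(s)
  x = 2: RHS = 1, y in [1, 10]  -> 2 point(s)
  x = 3: RHS = 9, y in [3, 8]  -> 2 point(s)
  x = 6: RHS = 0, y in [0]  -> 1 point(s)
  x = 10: RHS = 3, y in [5, 6]  -> 2 point(s)
Affine points: 11. Add the point at infinity: total = 12.

#E(F_11) = 12


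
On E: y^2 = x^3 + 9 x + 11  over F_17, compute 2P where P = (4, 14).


Doubling: s = (3 x1^2 + a) / (2 y1)
s = (3*4^2 + 9) / (2*14) mod 17 = 16
x3 = s^2 - 2 x1 mod 17 = 16^2 - 2*4 = 10
y3 = s (x1 - x3) - y1 mod 17 = 16 * (4 - 10) - 14 = 9

2P = (10, 9)


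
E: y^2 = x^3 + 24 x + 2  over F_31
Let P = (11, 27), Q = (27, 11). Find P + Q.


P != Q, so use the chord formula.
s = (y2 - y1) / (x2 - x1) = (15) / (16) mod 31 = 30
x3 = s^2 - x1 - x2 mod 31 = 30^2 - 11 - 27 = 25
y3 = s (x1 - x3) - y1 mod 31 = 30 * (11 - 25) - 27 = 18

P + Q = (25, 18)


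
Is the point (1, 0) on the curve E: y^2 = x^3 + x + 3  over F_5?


Check whether y^2 = x^3 + 1 x + 3 (mod 5) for (x, y) = (1, 0).
LHS: y^2 = 0^2 mod 5 = 0
RHS: x^3 + 1 x + 3 = 1^3 + 1*1 + 3 mod 5 = 0
LHS = RHS

Yes, on the curve


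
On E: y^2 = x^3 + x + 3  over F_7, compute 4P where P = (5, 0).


k = 4 = 100_2 (binary, LSB first: 001)
Double-and-add from P = (5, 0):
  bit 0 = 0: acc unchanged = O
  bit 1 = 0: acc unchanged = O
  bit 2 = 1: acc = O + O = O

4P = O


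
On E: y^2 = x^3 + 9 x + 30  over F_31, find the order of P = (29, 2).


Compute successive multiples of P until we hit O:
  1P = (29, 2)
  2P = (18, 17)
  3P = (2, 26)
  4P = (5, 18)
  5P = (25, 16)
  6P = (28, 10)
  7P = (7, 8)
  8P = (23, 2)
  ... (continuing to 29P)
  29P = O

ord(P) = 29


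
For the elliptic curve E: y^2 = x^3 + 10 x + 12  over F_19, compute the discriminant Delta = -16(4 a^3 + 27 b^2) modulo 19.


4 a^3 + 27 b^2 = 4*10^3 + 27*12^2 = 4000 + 3888 = 7888
Delta = -16 * (7888) = -126208
Delta mod 19 = 9

Delta = 9 (mod 19)


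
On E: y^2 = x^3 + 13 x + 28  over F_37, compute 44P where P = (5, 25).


k = 44 = 101100_2 (binary, LSB first: 001101)
Double-and-add from P = (5, 25):
  bit 0 = 0: acc unchanged = O
  bit 1 = 0: acc unchanged = O
  bit 2 = 1: acc = O + (10, 14) = (10, 14)
  bit 3 = 1: acc = (10, 14) + (16, 22) = (21, 33)
  bit 4 = 0: acc unchanged = (21, 33)
  bit 5 = 1: acc = (21, 33) + (19, 17) = (24, 17)

44P = (24, 17)


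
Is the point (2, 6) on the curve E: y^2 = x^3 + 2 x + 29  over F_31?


Check whether y^2 = x^3 + 2 x + 29 (mod 31) for (x, y) = (2, 6).
LHS: y^2 = 6^2 mod 31 = 5
RHS: x^3 + 2 x + 29 = 2^3 + 2*2 + 29 mod 31 = 10
LHS != RHS

No, not on the curve


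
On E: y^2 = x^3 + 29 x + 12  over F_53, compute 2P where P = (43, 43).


Doubling: s = (3 x1^2 + a) / (2 y1)
s = (3*43^2 + 29) / (2*43) mod 53 = 18
x3 = s^2 - 2 x1 mod 53 = 18^2 - 2*43 = 26
y3 = s (x1 - x3) - y1 mod 53 = 18 * (43 - 26) - 43 = 51

2P = (26, 51)


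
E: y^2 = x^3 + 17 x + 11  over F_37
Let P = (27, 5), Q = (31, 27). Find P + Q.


P != Q, so use the chord formula.
s = (y2 - y1) / (x2 - x1) = (22) / (4) mod 37 = 24
x3 = s^2 - x1 - x2 mod 37 = 24^2 - 27 - 31 = 0
y3 = s (x1 - x3) - y1 mod 37 = 24 * (27 - 0) - 5 = 14

P + Q = (0, 14)


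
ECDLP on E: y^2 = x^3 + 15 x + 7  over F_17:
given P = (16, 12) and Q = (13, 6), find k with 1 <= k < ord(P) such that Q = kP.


Enumerate multiples of P until we hit Q = (13, 6):
  1P = (16, 12)
  2P = (10, 1)
  3P = (9, 15)
  4P = (13, 11)
  5P = (7, 8)
  6P = (7, 9)
  7P = (13, 6)
Match found at i = 7.

k = 7


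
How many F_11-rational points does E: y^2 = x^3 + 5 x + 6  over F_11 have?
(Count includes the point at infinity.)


For each x in F_11, count y with y^2 = x^3 + 5 x + 6 mod 11:
  x = 1: RHS = 1, y in [1, 10]  -> 2 point(s)
  x = 3: RHS = 4, y in [2, 9]  -> 2 point(s)
  x = 10: RHS = 0, y in [0]  -> 1 point(s)
Affine points: 5. Add the point at infinity: total = 6.

#E(F_11) = 6


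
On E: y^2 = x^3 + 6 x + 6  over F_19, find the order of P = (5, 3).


Compute successive multiples of P until we hit O:
  1P = (5, 3)
  2P = (6, 12)
  3P = (13, 1)
  4P = (7, 7)
  5P = (11, 4)
  6P = (12, 18)
  7P = (0, 5)
  8P = (2, 11)
  ... (continuing to 19P)
  19P = O

ord(P) = 19


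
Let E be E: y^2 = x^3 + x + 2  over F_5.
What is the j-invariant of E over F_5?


Delta = -16(4 a^3 + 27 b^2) mod 5 = 3
-1728 * (4 a)^3 = -1728 * (4*1)^3 mod 5 = 3
j = 3 * 3^(-1) mod 5 = 1

j = 1 (mod 5)


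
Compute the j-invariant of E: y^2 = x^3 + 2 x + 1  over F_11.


Delta = -16(4 a^3 + 27 b^2) mod 11 = 2
-1728 * (4 a)^3 = -1728 * (4*2)^3 mod 11 = 5
j = 5 * 2^(-1) mod 11 = 8

j = 8 (mod 11)


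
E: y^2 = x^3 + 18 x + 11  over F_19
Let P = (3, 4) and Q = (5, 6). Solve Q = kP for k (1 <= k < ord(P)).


Enumerate multiples of P until we hit Q = (5, 6):
  1P = (3, 4)
  2P = (1, 12)
  3P = (12, 13)
  4P = (5, 13)
  5P = (17, 9)
  6P = (0, 12)
  7P = (2, 6)
  8P = (18, 7)
  9P = (14, 9)
  10P = (11, 1)
  11P = (9, 3)
  12P = (16, 14)
  13P = (7, 9)
  14P = (7, 10)
  15P = (16, 5)
  16P = (9, 16)
  17P = (11, 18)
  18P = (14, 10)
  19P = (18, 12)
  20P = (2, 13)
  21P = (0, 7)
  22P = (17, 10)
  23P = (5, 6)
Match found at i = 23.

k = 23


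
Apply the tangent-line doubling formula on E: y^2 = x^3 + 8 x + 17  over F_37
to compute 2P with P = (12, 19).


Doubling: s = (3 x1^2 + a) / (2 y1)
s = (3*12^2 + 8) / (2*19) mod 37 = 33
x3 = s^2 - 2 x1 mod 37 = 33^2 - 2*12 = 29
y3 = s (x1 - x3) - y1 mod 37 = 33 * (12 - 29) - 19 = 12

2P = (29, 12)


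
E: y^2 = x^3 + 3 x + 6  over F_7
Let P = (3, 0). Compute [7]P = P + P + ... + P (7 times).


k = 7 = 111_2 (binary, LSB first: 111)
Double-and-add from P = (3, 0):
  bit 0 = 1: acc = O + (3, 0) = (3, 0)
  bit 1 = 1: acc = (3, 0) + O = (3, 0)
  bit 2 = 1: acc = (3, 0) + O = (3, 0)

7P = (3, 0)


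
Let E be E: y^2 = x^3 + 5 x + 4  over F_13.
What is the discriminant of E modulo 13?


4 a^3 + 27 b^2 = 4*5^3 + 27*4^2 = 500 + 432 = 932
Delta = -16 * (932) = -14912
Delta mod 13 = 12

Delta = 12 (mod 13)


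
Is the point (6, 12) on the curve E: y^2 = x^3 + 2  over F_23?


Check whether y^2 = x^3 + 0 x + 2 (mod 23) for (x, y) = (6, 12).
LHS: y^2 = 12^2 mod 23 = 6
RHS: x^3 + 0 x + 2 = 6^3 + 0*6 + 2 mod 23 = 11
LHS != RHS

No, not on the curve


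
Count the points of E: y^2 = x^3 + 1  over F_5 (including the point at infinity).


For each x in F_5, count y with y^2 = x^3 + 0 x + 1 mod 5:
  x = 0: RHS = 1, y in [1, 4]  -> 2 point(s)
  x = 2: RHS = 4, y in [2, 3]  -> 2 point(s)
  x = 4: RHS = 0, y in [0]  -> 1 point(s)
Affine points: 5. Add the point at infinity: total = 6.

#E(F_5) = 6


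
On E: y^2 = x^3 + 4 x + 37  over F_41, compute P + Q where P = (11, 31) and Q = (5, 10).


P != Q, so use the chord formula.
s = (y2 - y1) / (x2 - x1) = (20) / (35) mod 41 = 24
x3 = s^2 - x1 - x2 mod 41 = 24^2 - 11 - 5 = 27
y3 = s (x1 - x3) - y1 mod 41 = 24 * (11 - 27) - 31 = 36

P + Q = (27, 36)


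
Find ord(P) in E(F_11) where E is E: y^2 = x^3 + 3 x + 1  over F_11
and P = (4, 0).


Compute successive multiples of P until we hit O:
  1P = (4, 0)
  2P = O

ord(P) = 2


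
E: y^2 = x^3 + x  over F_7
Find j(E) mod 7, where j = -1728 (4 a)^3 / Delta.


Delta = -16(4 a^3 + 27 b^2) mod 7 = 6
-1728 * (4 a)^3 = -1728 * (4*1)^3 mod 7 = 1
j = 1 * 6^(-1) mod 7 = 6

j = 6 (mod 7)


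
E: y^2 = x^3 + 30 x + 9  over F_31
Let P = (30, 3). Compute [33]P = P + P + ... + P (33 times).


k = 33 = 100001_2 (binary, LSB first: 100001)
Double-and-add from P = (30, 3):
  bit 0 = 1: acc = O + (30, 3) = (30, 3)
  bit 1 = 0: acc unchanged = (30, 3)
  bit 2 = 0: acc unchanged = (30, 3)
  bit 3 = 0: acc unchanged = (30, 3)
  bit 4 = 0: acc unchanged = (30, 3)
  bit 5 = 1: acc = (30, 3) + (6, 23) = (0, 3)

33P = (0, 3)


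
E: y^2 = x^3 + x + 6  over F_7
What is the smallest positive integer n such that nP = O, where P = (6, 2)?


Compute successive multiples of P until we hit O:
  1P = (6, 2)
  2P = (3, 1)
  3P = (2, 4)
  4P = (1, 6)
  5P = (4, 2)
  6P = (4, 5)
  7P = (1, 1)
  8P = (2, 3)
  ... (continuing to 11P)
  11P = O

ord(P) = 11


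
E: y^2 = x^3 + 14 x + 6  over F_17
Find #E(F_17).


For each x in F_17, count y with y^2 = x^3 + 14 x + 6 mod 17:
  x = 1: RHS = 4, y in [2, 15]  -> 2 point(s)
  x = 2: RHS = 8, y in [5, 12]  -> 2 point(s)
  x = 6: RHS = 0, y in [0]  -> 1 point(s)
  x = 8: RHS = 1, y in [1, 16]  -> 2 point(s)
  x = 12: RHS = 15, y in [7, 10]  -> 2 point(s)
  x = 15: RHS = 4, y in [2, 15]  -> 2 point(s)
  x = 16: RHS = 8, y in [5, 12]  -> 2 point(s)
Affine points: 13. Add the point at infinity: total = 14.

#E(F_17) = 14


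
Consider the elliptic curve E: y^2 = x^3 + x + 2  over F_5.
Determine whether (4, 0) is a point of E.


Check whether y^2 = x^3 + 1 x + 2 (mod 5) for (x, y) = (4, 0).
LHS: y^2 = 0^2 mod 5 = 0
RHS: x^3 + 1 x + 2 = 4^3 + 1*4 + 2 mod 5 = 0
LHS = RHS

Yes, on the curve


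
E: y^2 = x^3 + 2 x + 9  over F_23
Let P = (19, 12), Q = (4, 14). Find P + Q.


P != Q, so use the chord formula.
s = (y2 - y1) / (x2 - x1) = (2) / (8) mod 23 = 6
x3 = s^2 - x1 - x2 mod 23 = 6^2 - 19 - 4 = 13
y3 = s (x1 - x3) - y1 mod 23 = 6 * (19 - 13) - 12 = 1

P + Q = (13, 1)


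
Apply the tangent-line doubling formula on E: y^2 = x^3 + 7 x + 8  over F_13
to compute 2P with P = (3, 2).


Doubling: s = (3 x1^2 + a) / (2 y1)
s = (3*3^2 + 7) / (2*2) mod 13 = 2
x3 = s^2 - 2 x1 mod 13 = 2^2 - 2*3 = 11
y3 = s (x1 - x3) - y1 mod 13 = 2 * (3 - 11) - 2 = 8

2P = (11, 8)


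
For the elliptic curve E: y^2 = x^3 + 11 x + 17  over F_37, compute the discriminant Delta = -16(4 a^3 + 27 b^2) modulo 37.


4 a^3 + 27 b^2 = 4*11^3 + 27*17^2 = 5324 + 7803 = 13127
Delta = -16 * (13127) = -210032
Delta mod 37 = 17

Delta = 17 (mod 37)


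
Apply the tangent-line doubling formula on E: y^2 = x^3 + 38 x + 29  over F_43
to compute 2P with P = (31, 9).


Doubling: s = (3 x1^2 + a) / (2 y1)
s = (3*31^2 + 38) / (2*9) mod 43 = 7
x3 = s^2 - 2 x1 mod 43 = 7^2 - 2*31 = 30
y3 = s (x1 - x3) - y1 mod 43 = 7 * (31 - 30) - 9 = 41

2P = (30, 41)


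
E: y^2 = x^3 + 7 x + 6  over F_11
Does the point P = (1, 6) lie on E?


Check whether y^2 = x^3 + 7 x + 6 (mod 11) for (x, y) = (1, 6).
LHS: y^2 = 6^2 mod 11 = 3
RHS: x^3 + 7 x + 6 = 1^3 + 7*1 + 6 mod 11 = 3
LHS = RHS

Yes, on the curve


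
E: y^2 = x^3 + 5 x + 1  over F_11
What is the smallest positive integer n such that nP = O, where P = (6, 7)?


Compute successive multiples of P until we hit O:
  1P = (6, 7)
  2P = (0, 10)
  3P = (8, 5)
  4P = (9, 7)
  5P = (7, 4)
  6P = (7, 7)
  7P = (9, 4)
  8P = (8, 6)
  ... (continuing to 11P)
  11P = O

ord(P) = 11


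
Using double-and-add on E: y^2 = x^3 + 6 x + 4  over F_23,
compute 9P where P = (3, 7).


k = 9 = 1001_2 (binary, LSB first: 1001)
Double-and-add from P = (3, 7):
  bit 0 = 1: acc = O + (3, 7) = (3, 7)
  bit 1 = 0: acc unchanged = (3, 7)
  bit 2 = 0: acc unchanged = (3, 7)
  bit 3 = 1: acc = (3, 7) + (13, 5) = (19, 10)

9P = (19, 10)


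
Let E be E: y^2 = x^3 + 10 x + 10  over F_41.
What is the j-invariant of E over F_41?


Delta = -16(4 a^3 + 27 b^2) mod 41 = 15
-1728 * (4 a)^3 = -1728 * (4*10)^3 mod 41 = 6
j = 6 * 15^(-1) mod 41 = 25

j = 25 (mod 41)


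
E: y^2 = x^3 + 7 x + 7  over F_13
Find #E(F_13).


For each x in F_13, count y with y^2 = x^3 + 7 x + 7 mod 13:
  x = 2: RHS = 3, y in [4, 9]  -> 2 point(s)
  x = 3: RHS = 3, y in [4, 9]  -> 2 point(s)
  x = 7: RHS = 9, y in [3, 10]  -> 2 point(s)
  x = 8: RHS = 3, y in [4, 9]  -> 2 point(s)
  x = 12: RHS = 12, y in [5, 8]  -> 2 point(s)
Affine points: 10. Add the point at infinity: total = 11.

#E(F_13) = 11


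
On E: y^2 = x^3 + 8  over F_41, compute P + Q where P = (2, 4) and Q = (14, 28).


P != Q, so use the chord formula.
s = (y2 - y1) / (x2 - x1) = (24) / (12) mod 41 = 2
x3 = s^2 - x1 - x2 mod 41 = 2^2 - 2 - 14 = 29
y3 = s (x1 - x3) - y1 mod 41 = 2 * (2 - 29) - 4 = 24

P + Q = (29, 24)


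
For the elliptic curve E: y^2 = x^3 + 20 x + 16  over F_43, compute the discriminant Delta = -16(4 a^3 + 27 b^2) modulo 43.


4 a^3 + 27 b^2 = 4*20^3 + 27*16^2 = 32000 + 6912 = 38912
Delta = -16 * (38912) = -622592
Delta mod 43 = 5

Delta = 5 (mod 43)


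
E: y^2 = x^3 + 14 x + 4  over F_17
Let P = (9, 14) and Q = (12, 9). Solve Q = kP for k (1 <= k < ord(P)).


Enumerate multiples of P until we hit Q = (12, 9):
  1P = (9, 14)
  2P = (1, 6)
  3P = (8, 4)
  4P = (15, 11)
  5P = (6, 10)
  6P = (0, 15)
  7P = (12, 9)
Match found at i = 7.

k = 7


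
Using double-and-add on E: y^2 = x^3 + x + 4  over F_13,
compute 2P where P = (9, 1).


k = 2 = 10_2 (binary, LSB first: 01)
Double-and-add from P = (9, 1):
  bit 0 = 0: acc unchanged = O
  bit 1 = 1: acc = O + (7, 9) = (7, 9)

2P = (7, 9)


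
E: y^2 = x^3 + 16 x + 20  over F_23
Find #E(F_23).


For each x in F_23, count y with y^2 = x^3 + 16 x + 20 mod 23:
  x = 3: RHS = 3, y in [7, 16]  -> 2 point(s)
  x = 5: RHS = 18, y in [8, 15]  -> 2 point(s)
  x = 8: RHS = 16, y in [4, 19]  -> 2 point(s)
  x = 11: RHS = 9, y in [3, 20]  -> 2 point(s)
  x = 12: RHS = 8, y in [10, 13]  -> 2 point(s)
  x = 15: RHS = 1, y in [1, 22]  -> 2 point(s)
  x = 16: RHS = 2, y in [5, 18]  -> 2 point(s)
  x = 21: RHS = 3, y in [7, 16]  -> 2 point(s)
  x = 22: RHS = 3, y in [7, 16]  -> 2 point(s)
Affine points: 18. Add the point at infinity: total = 19.

#E(F_23) = 19


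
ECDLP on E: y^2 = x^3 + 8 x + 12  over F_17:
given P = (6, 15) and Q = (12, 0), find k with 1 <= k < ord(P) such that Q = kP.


Enumerate multiples of P until we hit Q = (12, 0):
  1P = (6, 15)
  2P = (13, 1)
  3P = (2, 11)
  4P = (10, 15)
  5P = (1, 2)
  6P = (12, 0)
Match found at i = 6.

k = 6


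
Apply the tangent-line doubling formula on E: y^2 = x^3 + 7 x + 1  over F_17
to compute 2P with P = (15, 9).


Doubling: s = (3 x1^2 + a) / (2 y1)
s = (3*15^2 + 7) / (2*9) mod 17 = 2
x3 = s^2 - 2 x1 mod 17 = 2^2 - 2*15 = 8
y3 = s (x1 - x3) - y1 mod 17 = 2 * (15 - 8) - 9 = 5

2P = (8, 5)


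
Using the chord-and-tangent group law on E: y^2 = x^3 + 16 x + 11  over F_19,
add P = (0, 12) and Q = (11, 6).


P != Q, so use the chord formula.
s = (y2 - y1) / (x2 - x1) = (13) / (11) mod 19 = 15
x3 = s^2 - x1 - x2 mod 19 = 15^2 - 0 - 11 = 5
y3 = s (x1 - x3) - y1 mod 19 = 15 * (0 - 5) - 12 = 8

P + Q = (5, 8)


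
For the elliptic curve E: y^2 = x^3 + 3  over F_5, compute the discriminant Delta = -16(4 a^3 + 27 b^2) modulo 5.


4 a^3 + 27 b^2 = 4*0^3 + 27*3^2 = 0 + 243 = 243
Delta = -16 * (243) = -3888
Delta mod 5 = 2

Delta = 2 (mod 5)


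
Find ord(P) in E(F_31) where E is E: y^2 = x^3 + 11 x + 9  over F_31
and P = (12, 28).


Compute successive multiples of P until we hit O:
  1P = (12, 28)
  2P = (17, 26)
  3P = (22, 7)
  4P = (29, 17)
  5P = (30, 11)
  6P = (3, 10)
  7P = (20, 18)
  8P = (18, 26)
  ... (continuing to 30P)
  30P = O

ord(P) = 30


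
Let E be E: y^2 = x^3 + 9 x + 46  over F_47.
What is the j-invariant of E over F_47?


Delta = -16(4 a^3 + 27 b^2) mod 47 = 6
-1728 * (4 a)^3 = -1728 * (4*9)^3 mod 47 = 23
j = 23 * 6^(-1) mod 47 = 43

j = 43 (mod 47)


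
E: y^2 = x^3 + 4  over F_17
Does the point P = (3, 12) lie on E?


Check whether y^2 = x^3 + 0 x + 4 (mod 17) for (x, y) = (3, 12).
LHS: y^2 = 12^2 mod 17 = 8
RHS: x^3 + 0 x + 4 = 3^3 + 0*3 + 4 mod 17 = 14
LHS != RHS

No, not on the curve


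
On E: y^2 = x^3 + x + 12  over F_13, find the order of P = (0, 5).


Compute successive multiples of P until we hit O:
  1P = (0, 5)
  2P = (3, 9)
  3P = (6, 0)
  4P = (3, 4)
  5P = (0, 8)
  6P = O

ord(P) = 6


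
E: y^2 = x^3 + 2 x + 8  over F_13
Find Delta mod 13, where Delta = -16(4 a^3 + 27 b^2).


4 a^3 + 27 b^2 = 4*2^3 + 27*8^2 = 32 + 1728 = 1760
Delta = -16 * (1760) = -28160
Delta mod 13 = 11

Delta = 11 (mod 13)


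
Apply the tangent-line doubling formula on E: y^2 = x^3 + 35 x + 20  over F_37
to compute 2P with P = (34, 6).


Doubling: s = (3 x1^2 + a) / (2 y1)
s = (3*34^2 + 35) / (2*6) mod 37 = 36
x3 = s^2 - 2 x1 mod 37 = 36^2 - 2*34 = 7
y3 = s (x1 - x3) - y1 mod 37 = 36 * (34 - 7) - 6 = 4

2P = (7, 4)


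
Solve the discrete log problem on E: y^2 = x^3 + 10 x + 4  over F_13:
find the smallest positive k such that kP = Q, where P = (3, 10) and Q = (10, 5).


Enumerate multiples of P until we hit Q = (10, 5):
  1P = (3, 10)
  2P = (10, 5)
Match found at i = 2.

k = 2


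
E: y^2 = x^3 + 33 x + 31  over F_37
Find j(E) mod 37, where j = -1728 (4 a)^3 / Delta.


Delta = -16(4 a^3 + 27 b^2) mod 37 = 14
-1728 * (4 a)^3 = -1728 * (4*33)^3 mod 37 = 10
j = 10 * 14^(-1) mod 37 = 6

j = 6 (mod 37)


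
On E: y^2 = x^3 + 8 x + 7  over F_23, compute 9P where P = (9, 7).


k = 9 = 1001_2 (binary, LSB first: 1001)
Double-and-add from P = (9, 7):
  bit 0 = 1: acc = O + (9, 7) = (9, 7)
  bit 1 = 0: acc unchanged = (9, 7)
  bit 2 = 0: acc unchanged = (9, 7)
  bit 3 = 1: acc = (9, 7) + (19, 16) = (8, 10)

9P = (8, 10)


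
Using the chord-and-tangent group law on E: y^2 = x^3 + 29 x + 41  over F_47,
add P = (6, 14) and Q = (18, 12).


P != Q, so use the chord formula.
s = (y2 - y1) / (x2 - x1) = (45) / (12) mod 47 = 39
x3 = s^2 - x1 - x2 mod 47 = 39^2 - 6 - 18 = 40
y3 = s (x1 - x3) - y1 mod 47 = 39 * (6 - 40) - 14 = 23

P + Q = (40, 23)


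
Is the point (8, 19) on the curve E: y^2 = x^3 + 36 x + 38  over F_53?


Check whether y^2 = x^3 + 36 x + 38 (mod 53) for (x, y) = (8, 19).
LHS: y^2 = 19^2 mod 53 = 43
RHS: x^3 + 36 x + 38 = 8^3 + 36*8 + 38 mod 53 = 43
LHS = RHS

Yes, on the curve


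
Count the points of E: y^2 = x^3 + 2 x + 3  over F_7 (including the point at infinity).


For each x in F_7, count y with y^2 = x^3 + 2 x + 3 mod 7:
  x = 2: RHS = 1, y in [1, 6]  -> 2 point(s)
  x = 3: RHS = 1, y in [1, 6]  -> 2 point(s)
  x = 6: RHS = 0, y in [0]  -> 1 point(s)
Affine points: 5. Add the point at infinity: total = 6.

#E(F_7) = 6


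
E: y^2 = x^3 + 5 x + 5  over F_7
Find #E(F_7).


For each x in F_7, count y with y^2 = x^3 + 5 x + 5 mod 7:
  x = 1: RHS = 4, y in [2, 5]  -> 2 point(s)
  x = 2: RHS = 2, y in [3, 4]  -> 2 point(s)
  x = 5: RHS = 1, y in [1, 6]  -> 2 point(s)
Affine points: 6. Add the point at infinity: total = 7.

#E(F_7) = 7


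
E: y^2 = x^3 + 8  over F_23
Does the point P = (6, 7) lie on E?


Check whether y^2 = x^3 + 0 x + 8 (mod 23) for (x, y) = (6, 7).
LHS: y^2 = 7^2 mod 23 = 3
RHS: x^3 + 0 x + 8 = 6^3 + 0*6 + 8 mod 23 = 17
LHS != RHS

No, not on the curve


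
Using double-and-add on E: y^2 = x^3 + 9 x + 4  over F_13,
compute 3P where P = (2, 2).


k = 3 = 11_2 (binary, LSB first: 11)
Double-and-add from P = (2, 2):
  bit 0 = 1: acc = O + (2, 2) = (2, 2)
  bit 1 = 1: acc = (2, 2) + (0, 2) = (11, 11)

3P = (11, 11)


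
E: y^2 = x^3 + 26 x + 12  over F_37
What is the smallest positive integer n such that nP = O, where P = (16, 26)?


Compute successive multiples of P until we hit O:
  1P = (16, 26)
  2P = (15, 22)
  3P = (22, 24)
  4P = (32, 4)
  5P = (25, 28)
  6P = (23, 30)
  7P = (24, 17)
  8P = (0, 30)
  ... (continuing to 29P)
  29P = O

ord(P) = 29


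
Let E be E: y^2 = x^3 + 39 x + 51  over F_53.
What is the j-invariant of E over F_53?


Delta = -16(4 a^3 + 27 b^2) mod 53 = 48
-1728 * (4 a)^3 = -1728 * (4*39)^3 mod 53 = 16
j = 16 * 48^(-1) mod 53 = 18

j = 18 (mod 53)


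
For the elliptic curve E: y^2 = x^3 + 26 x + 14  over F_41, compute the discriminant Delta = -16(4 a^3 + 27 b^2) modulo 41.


4 a^3 + 27 b^2 = 4*26^3 + 27*14^2 = 70304 + 5292 = 75596
Delta = -16 * (75596) = -1209536
Delta mod 41 = 5

Delta = 5 (mod 41)


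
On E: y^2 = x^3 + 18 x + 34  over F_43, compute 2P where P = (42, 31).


Doubling: s = (3 x1^2 + a) / (2 y1)
s = (3*42^2 + 18) / (2*31) mod 43 = 26
x3 = s^2 - 2 x1 mod 43 = 26^2 - 2*42 = 33
y3 = s (x1 - x3) - y1 mod 43 = 26 * (42 - 33) - 31 = 31

2P = (33, 31)


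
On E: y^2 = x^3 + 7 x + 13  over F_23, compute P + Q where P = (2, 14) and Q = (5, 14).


P != Q, so use the chord formula.
s = (y2 - y1) / (x2 - x1) = (0) / (3) mod 23 = 0
x3 = s^2 - x1 - x2 mod 23 = 0^2 - 2 - 5 = 16
y3 = s (x1 - x3) - y1 mod 23 = 0 * (2 - 16) - 14 = 9

P + Q = (16, 9)


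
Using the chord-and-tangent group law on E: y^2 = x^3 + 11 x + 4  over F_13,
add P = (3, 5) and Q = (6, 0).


P != Q, so use the chord formula.
s = (y2 - y1) / (x2 - x1) = (8) / (3) mod 13 = 7
x3 = s^2 - x1 - x2 mod 13 = 7^2 - 3 - 6 = 1
y3 = s (x1 - x3) - y1 mod 13 = 7 * (3 - 1) - 5 = 9

P + Q = (1, 9)


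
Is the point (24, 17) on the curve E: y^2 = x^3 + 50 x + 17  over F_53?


Check whether y^2 = x^3 + 50 x + 17 (mod 53) for (x, y) = (24, 17).
LHS: y^2 = 17^2 mod 53 = 24
RHS: x^3 + 50 x + 17 = 24^3 + 50*24 + 17 mod 53 = 42
LHS != RHS

No, not on the curve


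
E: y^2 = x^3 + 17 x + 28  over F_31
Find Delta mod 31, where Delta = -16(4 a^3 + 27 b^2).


4 a^3 + 27 b^2 = 4*17^3 + 27*28^2 = 19652 + 21168 = 40820
Delta = -16 * (40820) = -653120
Delta mod 31 = 19

Delta = 19 (mod 31)


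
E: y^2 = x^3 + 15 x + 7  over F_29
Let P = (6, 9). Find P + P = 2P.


Doubling: s = (3 x1^2 + a) / (2 y1)
s = (3*6^2 + 15) / (2*9) mod 29 = 2
x3 = s^2 - 2 x1 mod 29 = 2^2 - 2*6 = 21
y3 = s (x1 - x3) - y1 mod 29 = 2 * (6 - 21) - 9 = 19

2P = (21, 19)


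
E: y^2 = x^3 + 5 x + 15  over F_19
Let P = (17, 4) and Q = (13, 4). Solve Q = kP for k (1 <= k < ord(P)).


Enumerate multiples of P until we hit Q = (13, 4):
  1P = (17, 4)
  2P = (10, 18)
  3P = (15, 11)
  4P = (4, 17)
  5P = (18, 16)
  6P = (14, 13)
  7P = (16, 12)
  8P = (12, 13)
  9P = (13, 4)
Match found at i = 9.

k = 9


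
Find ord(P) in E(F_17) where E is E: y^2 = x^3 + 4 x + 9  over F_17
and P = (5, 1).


Compute successive multiples of P until we hit O:
  1P = (5, 1)
  2P = (16, 15)
  3P = (9, 14)
  4P = (4, 15)
  5P = (0, 14)
  6P = (14, 2)
  7P = (2, 5)
  8P = (8, 3)
  ... (continuing to 18P)
  18P = O

ord(P) = 18


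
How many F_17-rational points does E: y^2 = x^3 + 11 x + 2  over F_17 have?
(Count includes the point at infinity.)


For each x in F_17, count y with y^2 = x^3 + 11 x + 2 mod 17:
  x = 0: RHS = 2, y in [6, 11]  -> 2 point(s)
  x = 2: RHS = 15, y in [7, 10]  -> 2 point(s)
  x = 4: RHS = 8, y in [5, 12]  -> 2 point(s)
  x = 11: RHS = 9, y in [3, 14]  -> 2 point(s)
  x = 12: RHS = 9, y in [3, 14]  -> 2 point(s)
  x = 13: RHS = 13, y in [8, 9]  -> 2 point(s)
Affine points: 12. Add the point at infinity: total = 13.

#E(F_17) = 13


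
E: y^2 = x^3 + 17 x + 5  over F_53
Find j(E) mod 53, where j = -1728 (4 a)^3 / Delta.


Delta = -16(4 a^3 + 27 b^2) mod 53 = 29
-1728 * (4 a)^3 = -1728 * (4*17)^3 mod 53 = 14
j = 14 * 29^(-1) mod 53 = 48

j = 48 (mod 53)


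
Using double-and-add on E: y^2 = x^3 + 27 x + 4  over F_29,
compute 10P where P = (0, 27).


k = 10 = 1010_2 (binary, LSB first: 0101)
Double-and-add from P = (0, 27):
  bit 0 = 0: acc unchanged = O
  bit 1 = 1: acc = O + (22, 20) = (22, 20)
  bit 2 = 0: acc unchanged = (22, 20)
  bit 3 = 1: acc = (22, 20) + (14, 20) = (22, 9)

10P = (22, 9)


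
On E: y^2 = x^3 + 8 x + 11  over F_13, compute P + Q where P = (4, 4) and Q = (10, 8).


P != Q, so use the chord formula.
s = (y2 - y1) / (x2 - x1) = (4) / (6) mod 13 = 5
x3 = s^2 - x1 - x2 mod 13 = 5^2 - 4 - 10 = 11
y3 = s (x1 - x3) - y1 mod 13 = 5 * (4 - 11) - 4 = 0

P + Q = (11, 0)


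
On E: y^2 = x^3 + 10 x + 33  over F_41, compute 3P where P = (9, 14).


k = 3 = 11_2 (binary, LSB first: 11)
Double-and-add from P = (9, 14):
  bit 0 = 1: acc = O + (9, 14) = (9, 14)
  bit 1 = 1: acc = (9, 14) + (0, 19) = (7, 35)

3P = (7, 35)


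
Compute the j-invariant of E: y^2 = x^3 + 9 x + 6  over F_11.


Delta = -16(4 a^3 + 27 b^2) mod 11 = 8
-1728 * (4 a)^3 = -1728 * (4*9)^3 mod 11 = 6
j = 6 * 8^(-1) mod 11 = 9

j = 9 (mod 11)


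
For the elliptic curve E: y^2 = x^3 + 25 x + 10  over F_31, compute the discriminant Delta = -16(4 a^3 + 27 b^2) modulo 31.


4 a^3 + 27 b^2 = 4*25^3 + 27*10^2 = 62500 + 2700 = 65200
Delta = -16 * (65200) = -1043200
Delta mod 31 = 12

Delta = 12 (mod 31)


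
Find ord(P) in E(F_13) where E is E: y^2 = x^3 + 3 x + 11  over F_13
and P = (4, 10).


Compute successive multiples of P until we hit O:
  1P = (4, 10)
  2P = (9, 0)
  3P = (4, 3)
  4P = O

ord(P) = 4


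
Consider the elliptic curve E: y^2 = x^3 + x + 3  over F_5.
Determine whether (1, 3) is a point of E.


Check whether y^2 = x^3 + 1 x + 3 (mod 5) for (x, y) = (1, 3).
LHS: y^2 = 3^2 mod 5 = 4
RHS: x^3 + 1 x + 3 = 1^3 + 1*1 + 3 mod 5 = 0
LHS != RHS

No, not on the curve


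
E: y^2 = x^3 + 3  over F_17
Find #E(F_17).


For each x in F_17, count y with y^2 = x^3 + 0 x + 3 mod 17:
  x = 1: RHS = 4, y in [2, 15]  -> 2 point(s)
  x = 3: RHS = 13, y in [8, 9]  -> 2 point(s)
  x = 4: RHS = 16, y in [4, 13]  -> 2 point(s)
  x = 5: RHS = 9, y in [3, 14]  -> 2 point(s)
  x = 6: RHS = 15, y in [7, 10]  -> 2 point(s)
  x = 9: RHS = 1, y in [1, 16]  -> 2 point(s)
  x = 10: RHS = 0, y in [0]  -> 1 point(s)
  x = 11: RHS = 8, y in [5, 12]  -> 2 point(s)
  x = 16: RHS = 2, y in [6, 11]  -> 2 point(s)
Affine points: 17. Add the point at infinity: total = 18.

#E(F_17) = 18
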